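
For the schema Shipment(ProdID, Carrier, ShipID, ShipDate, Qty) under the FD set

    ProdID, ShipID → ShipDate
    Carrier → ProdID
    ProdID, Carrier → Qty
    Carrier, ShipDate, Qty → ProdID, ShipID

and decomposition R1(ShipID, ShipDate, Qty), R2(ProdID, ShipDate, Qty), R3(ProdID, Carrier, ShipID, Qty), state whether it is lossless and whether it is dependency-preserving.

lossy and not dependency-preserving

Lossless test (chase): applying each FD to every pair of rows produces no changes in the tableau, so no row becomes fully distinguished — the join is lossy.
Dependency preservation: the restricted closure of {ProdID, ShipID} across the fragments never reaches {ShipDate}, so ProdID, ShipID → ShipDate cannot be enforced without a join — not preserved.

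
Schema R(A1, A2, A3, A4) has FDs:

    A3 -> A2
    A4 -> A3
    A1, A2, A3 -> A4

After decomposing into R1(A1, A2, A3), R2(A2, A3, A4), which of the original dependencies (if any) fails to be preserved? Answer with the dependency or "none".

A1, A2, A3 -> A4

Check A1, A2, A3 → A4: no single fragment contains all of {A1, A2, A3, A4}, and the restricted closure of {A1, A2, A3} across the fragments never reaches {A4}.
A3 → A2 is preserved.
A4 → A3 is preserved.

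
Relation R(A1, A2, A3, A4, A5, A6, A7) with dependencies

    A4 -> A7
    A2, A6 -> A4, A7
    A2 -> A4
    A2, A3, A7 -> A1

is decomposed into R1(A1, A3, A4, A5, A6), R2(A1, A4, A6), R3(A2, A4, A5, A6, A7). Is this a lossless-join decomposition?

No

Chase test. Columns are A1, A2, A3, A4, A5, A6, A7; row i has aⱼ where attribute j ∈ Ri, else bᵢⱼ.
Initial tableau (one row per fragment):
  row 1: a1 b12 a3 a4 a5 a6 b17
  row 2: a1 b22 b23 a4 b25 a6 b27
  row 3: b31 a2 b33 a4 a5 a6 a7
Rows 1 and 2 agree on A4; apply A4→A7 and equate their A7 entries.
Rows 1 and 3 agree on A4; apply A4→A7 and equate their A7 entries.
No row becomes fully distinguished — the join is lossy.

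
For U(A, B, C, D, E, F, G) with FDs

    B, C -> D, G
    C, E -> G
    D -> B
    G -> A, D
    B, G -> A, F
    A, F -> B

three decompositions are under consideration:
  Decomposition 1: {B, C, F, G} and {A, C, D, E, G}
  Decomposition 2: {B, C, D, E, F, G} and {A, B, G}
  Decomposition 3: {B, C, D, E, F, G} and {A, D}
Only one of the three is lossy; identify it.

Decomposition 3

Decomposition 1: common = {C, G}, closure = {A, B, C, D, F, G} → lossless.
Decomposition 2: common = {B, G}, closure = {A, B, D, F, G} → lossless.
Decomposition 3: common = {D}, closure = {B, D} → lossy.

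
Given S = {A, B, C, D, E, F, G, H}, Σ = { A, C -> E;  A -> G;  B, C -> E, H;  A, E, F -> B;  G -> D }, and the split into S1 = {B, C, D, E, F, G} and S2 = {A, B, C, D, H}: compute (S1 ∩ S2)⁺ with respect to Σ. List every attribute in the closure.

S1 ∩ S2 = {B, C, D}.
B, C → E, H applies, adding E, H
Closure: {B, C, D, E, H}.

B, C, D, E, H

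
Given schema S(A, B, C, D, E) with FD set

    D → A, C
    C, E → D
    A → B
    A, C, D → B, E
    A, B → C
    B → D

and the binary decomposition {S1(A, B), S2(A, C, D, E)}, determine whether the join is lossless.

Yes

Common attributes: S1 ∩ S2 = {A}.
Closure of {A}: A → B applies, adding B; A, B → C applies, adding C; B → D applies, adding D; A, C, D → B, E applies, adding E. So (A)⁺ = {A, B, C, D, E}.
This closure contains every attribute of S1, so S1 ∩ S2 → S1. The join is lossless.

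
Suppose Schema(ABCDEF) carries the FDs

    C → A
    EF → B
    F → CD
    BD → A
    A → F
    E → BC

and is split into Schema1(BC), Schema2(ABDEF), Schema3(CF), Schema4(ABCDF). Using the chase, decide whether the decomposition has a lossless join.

Yes

Chase test. Columns are ABCDEF; row i has aⱼ where attribute j ∈ Schemai, else bᵢⱼ.
Initial tableau (one row per fragment):
  row 1: b11 a2 a3 b14 b15 b16
  row 2: a1 a2 b23 a4 a5 a6
  row 3: b31 b32 a3 b34 b35 a6
  row 4: a1 a2 a3 a4 b45 a6
Rows 1 and 3 agree on C; apply C→A and equate their A entries.
Rows 1 and 4 agree on C; apply C→A and equate their A entries.
Rows 2 and 3 agree on F; apply F→CD and equate their CD entries.
Rows 1 and 2 agree on A; apply A→F and equate their F entries.
Rows 1 and 2 agree on F; apply F→CD and equate their CD entries.
Row 2 is now all distinguished symbols — the join is lossless.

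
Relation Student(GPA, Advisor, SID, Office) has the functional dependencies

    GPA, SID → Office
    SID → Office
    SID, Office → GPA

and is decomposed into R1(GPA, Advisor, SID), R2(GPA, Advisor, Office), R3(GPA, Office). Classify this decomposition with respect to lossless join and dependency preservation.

lossy and not dependency-preserving

Lossless test (chase): applying each FD to every pair of rows produces no changes in the tableau, so no row becomes fully distinguished — the join is lossy.
Dependency preservation: the restricted closure of {GPA, SID} across the fragments never reaches {Office}, so GPA, SID → Office cannot be enforced without a join — not preserved.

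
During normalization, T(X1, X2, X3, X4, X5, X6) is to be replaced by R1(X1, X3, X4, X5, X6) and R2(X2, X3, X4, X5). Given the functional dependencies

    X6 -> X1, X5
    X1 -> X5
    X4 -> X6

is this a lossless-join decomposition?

Yes

Common attributes: R1 ∩ R2 = {X3, X4, X5}.
Closure of {X3, X4, X5}: X4 → X6 applies, adding X6; X6 → X1, X5 applies, adding X1. So (X3, X4, X5)⁺ = {X1, X3, X4, X5, X6}.
This closure contains every attribute of R1, so R1 ∩ R2 → R1. The join is lossless.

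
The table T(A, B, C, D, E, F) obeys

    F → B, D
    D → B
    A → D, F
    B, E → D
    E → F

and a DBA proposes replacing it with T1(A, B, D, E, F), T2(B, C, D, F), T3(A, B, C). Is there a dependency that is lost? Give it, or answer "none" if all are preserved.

none

F → B, D lies within T1.
D → B lies within T1.
A → D, F lies within T1.
B, E → D lies within T1.
E → F lies within T1.
Every dependency is enforceable on the fragments, so the decomposition is dependency-preserving.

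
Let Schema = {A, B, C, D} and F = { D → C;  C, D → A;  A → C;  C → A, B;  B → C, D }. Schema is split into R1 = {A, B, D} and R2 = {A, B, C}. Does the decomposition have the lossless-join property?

Common attributes: R1 ∩ R2 = {A, B}.
Closure of {A, B}: A → C applies, adding C; B → C, D applies, adding D. So (A, B)⁺ = {A, B, C, D}.
This closure contains every attribute of R1, so R1 ∩ R2 → R1. The join is lossless.

Yes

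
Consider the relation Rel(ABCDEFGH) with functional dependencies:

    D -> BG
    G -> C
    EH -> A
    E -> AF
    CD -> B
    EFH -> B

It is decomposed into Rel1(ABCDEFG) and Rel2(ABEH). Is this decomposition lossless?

Common attributes: Rel1 ∩ Rel2 = {ABE}.
Closure of {ABE}: E → AF applies, adding F. So (ABE)⁺ = {ABEF}.
The closure contains neither all of Rel1 = {ABCDEFG} nor all of Rel2 = {ABEH}, so the common attributes are not a superkey of either fragment. The join is lossy.

No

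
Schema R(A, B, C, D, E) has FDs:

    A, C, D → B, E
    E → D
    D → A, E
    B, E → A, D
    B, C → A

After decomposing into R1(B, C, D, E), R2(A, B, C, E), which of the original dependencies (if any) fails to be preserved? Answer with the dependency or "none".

none

A, C, D → B, E: restricted closure across fragments reaches B, E.
E → D lies within R1.
D → A, E: restricted closure across fragments reaches A, E.
B, E → A, D: restricted closure across fragments reaches A, D.
B, C → A lies within R2.
Every dependency is enforceable on the fragments, so the decomposition is dependency-preserving.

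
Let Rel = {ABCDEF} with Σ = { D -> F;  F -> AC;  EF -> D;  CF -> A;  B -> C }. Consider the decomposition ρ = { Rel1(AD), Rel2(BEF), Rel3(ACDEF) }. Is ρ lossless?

Chase test. Columns are ABCDEF; row i has aⱼ where attribute j ∈ Reli, else bᵢⱼ.
Initial tableau (one row per fragment):
  row 1: a1 b12 b13 a4 b15 b16
  row 2: b21 a2 b23 b24 a5 a6
  row 3: a1 b32 a3 a4 a5 a6
Rows 1 and 3 agree on D; apply D→F and equate their F entries.
Rows 1 and 2 agree on F; apply F→AC and equate their AC entries.
Rows 1 and 3 agree on F; apply F→AC and equate their AC entries.
Rows 2 and 3 agree on EF; apply EF→D and equate their D entries.
Row 2 is now all distinguished symbols — the join is lossless.

Yes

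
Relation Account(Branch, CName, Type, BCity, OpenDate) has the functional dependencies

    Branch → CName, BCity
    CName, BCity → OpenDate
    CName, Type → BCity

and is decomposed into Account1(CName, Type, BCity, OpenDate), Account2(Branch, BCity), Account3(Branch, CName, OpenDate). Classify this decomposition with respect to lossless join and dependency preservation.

lossy but dependency-preserving

Lossless test (chase): Rows 2 and 3 agree on Branch; apply Branch→CName, BCity and equate their CName, BCity entries. Rows 1 and 2 agree on CName, BCity; apply CName, BCity→OpenDate and equate their OpenDate entries. No row becomes fully distinguished — the join is lossy.
Dependency preservation: Branch → CName, BCity is not contained in any single fragment, but the restricted closure of its left-hand side across the fragments still reaches the right-hand side; the remaining FDs each lie inside some fragment. All dependencies are preserved.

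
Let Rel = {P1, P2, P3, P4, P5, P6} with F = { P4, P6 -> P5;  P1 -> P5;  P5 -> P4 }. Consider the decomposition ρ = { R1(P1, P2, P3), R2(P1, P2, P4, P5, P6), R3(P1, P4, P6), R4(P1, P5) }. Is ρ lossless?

Chase test. Columns are P1, P2, P3, P4, P5, P6; row i has aⱼ where attribute j ∈ Ri, else bᵢⱼ.
Initial tableau (one row per fragment):
  row 1: a1 a2 a3 b14 b15 b16
  row 2: a1 a2 b23 a4 a5 a6
  row 3: a1 b32 b33 a4 b35 a6
  row 4: a1 b42 b43 b44 a5 b46
Rows 2 and 3 agree on P4, P6; apply P4, P6→P5 and equate their P5 entries.
Rows 1 and 2 agree on P1; apply P1→P5 and equate their P5 entries.
Rows 1 and 2 agree on P5; apply P5→P4 and equate their P4 entries.
Rows 1 and 4 agree on P5; apply P5→P4 and equate their P4 entries.
No row becomes fully distinguished — the join is lossy.

No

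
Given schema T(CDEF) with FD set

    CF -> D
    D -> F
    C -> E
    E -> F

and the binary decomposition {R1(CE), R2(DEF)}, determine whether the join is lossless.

Common attributes: R1 ∩ R2 = {E}.
Closure of {E}: E → F applies, adding F. So (E)⁺ = {EF}.
The closure contains neither all of R1 = {CE} nor all of R2 = {DEF}, so the common attributes are not a superkey of either fragment. The join is lossy.

No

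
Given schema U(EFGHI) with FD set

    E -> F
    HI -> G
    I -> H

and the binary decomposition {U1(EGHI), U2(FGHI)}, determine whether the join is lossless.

Common attributes: U1 ∩ U2 = {GHI}.
No dependency enlarges {GHI}, so (GHI)⁺ = {GHI}.
The closure contains neither all of U1 = {EGHI} nor all of U2 = {FGHI}, so the common attributes are not a superkey of either fragment. The join is lossy.

No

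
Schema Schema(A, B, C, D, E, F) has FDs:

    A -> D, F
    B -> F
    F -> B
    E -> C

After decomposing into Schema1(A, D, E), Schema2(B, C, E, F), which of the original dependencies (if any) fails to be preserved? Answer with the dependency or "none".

Check A → D, F: no single fragment contains all of {A, D, F}, and the restricted closure of {A} across the fragments never reaches {D, F}.
B → F is preserved.
F → B is preserved.
E → C is preserved.

A -> D, F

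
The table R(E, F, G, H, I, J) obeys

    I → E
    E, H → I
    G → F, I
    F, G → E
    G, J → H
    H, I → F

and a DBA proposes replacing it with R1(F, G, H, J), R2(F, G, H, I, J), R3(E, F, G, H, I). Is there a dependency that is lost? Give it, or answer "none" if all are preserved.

none

I → E lies within R3.
E, H → I lies within R3.
G → F, I lies within R2.
F, G → E lies within R3.
G, J → H lies within R1.
H, I → F lies within R2.
Every dependency is enforceable on the fragments, so the decomposition is dependency-preserving.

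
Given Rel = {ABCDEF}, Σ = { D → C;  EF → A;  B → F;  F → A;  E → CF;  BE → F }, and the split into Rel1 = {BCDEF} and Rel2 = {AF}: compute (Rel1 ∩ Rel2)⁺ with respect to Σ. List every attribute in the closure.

AF

Rel1 ∩ Rel2 = {F}.
F → A applies, adding A
Closure: {AF}.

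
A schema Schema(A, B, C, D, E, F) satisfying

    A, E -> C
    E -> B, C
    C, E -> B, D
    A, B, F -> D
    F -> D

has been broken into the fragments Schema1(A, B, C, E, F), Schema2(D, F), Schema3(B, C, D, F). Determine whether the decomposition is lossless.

Chase test. Columns are A, B, C, D, E, F; row i has aⱼ where attribute j ∈ Schemai, else bᵢⱼ.
Initial tableau (one row per fragment):
  row 1: a1 a2 a3 b14 a5 a6
  row 2: b21 b22 b23 a4 b25 a6
  row 3: b31 a2 a3 a4 b35 a6
Rows 1 and 2 agree on F; apply F→D and equate their D entries.
Row 1 is now all distinguished symbols — the join is lossless.

Yes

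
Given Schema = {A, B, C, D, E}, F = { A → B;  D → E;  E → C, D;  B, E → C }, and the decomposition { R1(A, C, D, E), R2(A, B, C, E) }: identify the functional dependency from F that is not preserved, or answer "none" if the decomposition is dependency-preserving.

none

A → B lies within R2.
D → E lies within R1.
E → C, D lies within R1.
B, E → C lies within R2.
Every dependency is enforceable on the fragments, so the decomposition is dependency-preserving.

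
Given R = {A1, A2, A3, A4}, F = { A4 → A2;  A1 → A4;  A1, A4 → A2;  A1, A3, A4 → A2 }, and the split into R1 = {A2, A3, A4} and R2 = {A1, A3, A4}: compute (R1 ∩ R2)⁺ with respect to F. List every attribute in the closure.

A2, A3, A4

R1 ∩ R2 = {A3, A4}.
A4 → A2 applies, adding A2
Closure: {A2, A3, A4}.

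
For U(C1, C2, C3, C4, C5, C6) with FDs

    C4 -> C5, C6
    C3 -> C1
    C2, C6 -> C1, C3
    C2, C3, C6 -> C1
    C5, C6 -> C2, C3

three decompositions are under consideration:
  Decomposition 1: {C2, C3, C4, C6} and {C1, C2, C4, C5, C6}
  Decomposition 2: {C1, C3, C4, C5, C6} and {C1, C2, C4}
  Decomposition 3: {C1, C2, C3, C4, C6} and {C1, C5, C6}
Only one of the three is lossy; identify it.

Decomposition 3

Decomposition 1: common = {C2, C4, C6}, closure = {C1, C2, C3, C4, C5, C6} → lossless.
Decomposition 2: common = {C1, C4}, closure = {C1, C2, C3, C4, C5, C6} → lossless.
Decomposition 3: common = {C1, C6}, closure = {C1, C6} → lossy.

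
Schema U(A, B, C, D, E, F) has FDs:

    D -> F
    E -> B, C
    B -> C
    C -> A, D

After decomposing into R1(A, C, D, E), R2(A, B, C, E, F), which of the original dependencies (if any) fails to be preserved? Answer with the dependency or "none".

Check D → F: no single fragment contains all of {D, F}, and the restricted closure of {D} across the fragments never reaches {F}.
E → B, C is preserved.
B → C is preserved.
C → A, D is preserved.

D -> F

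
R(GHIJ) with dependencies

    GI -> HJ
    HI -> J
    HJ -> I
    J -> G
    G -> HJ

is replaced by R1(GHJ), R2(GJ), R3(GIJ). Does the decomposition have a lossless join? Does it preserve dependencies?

Lossless test (chase): Rows 1 and 2 agree on G; apply G→HJ and equate their HJ entries. Rows 1 and 3 agree on G; apply G→HJ and equate their HJ entries. Rows 1 and 2 agree on HJ; apply HJ→I and equate their I entries. Rows 1 and 3 agree on HJ; apply HJ→I and equate their I entries. Row 1 is now all distinguished symbols — the join is lossless.
Dependency preservation: the restricted closure of {HI} across the fragments never reaches {J}, so HI → J cannot be enforced without a join — not preserved.

lossless but not dependency-preserving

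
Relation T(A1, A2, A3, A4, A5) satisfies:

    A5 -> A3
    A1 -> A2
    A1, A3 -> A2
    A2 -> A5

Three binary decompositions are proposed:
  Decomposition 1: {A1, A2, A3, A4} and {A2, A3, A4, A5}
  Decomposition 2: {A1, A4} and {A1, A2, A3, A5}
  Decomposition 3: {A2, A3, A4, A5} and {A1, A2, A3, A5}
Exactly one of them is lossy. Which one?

Decomposition 3

Decomposition 1: common = {A2, A3, A4}, closure = {A2, A3, A4, A5} → lossless.
Decomposition 2: common = {A1}, closure = {A1, A2, A3, A5} → lossless.
Decomposition 3: common = {A2, A3, A5}, closure = {A2, A3, A5} → lossy.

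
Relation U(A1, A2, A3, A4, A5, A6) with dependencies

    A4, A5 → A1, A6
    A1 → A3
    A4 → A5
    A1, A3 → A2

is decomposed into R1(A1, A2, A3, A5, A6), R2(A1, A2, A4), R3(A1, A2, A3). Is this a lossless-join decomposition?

No

Chase test. Columns are A1, A2, A3, A4, A5, A6; row i has aⱼ where attribute j ∈ Ri, else bᵢⱼ.
Initial tableau (one row per fragment):
  row 1: a1 a2 a3 b14 a5 a6
  row 2: a1 a2 b23 a4 b25 b26
  row 3: a1 a2 a3 b34 b35 b36
Rows 1 and 2 agree on A1; apply A1→A3 and equate their A3 entries.
No row becomes fully distinguished — the join is lossy.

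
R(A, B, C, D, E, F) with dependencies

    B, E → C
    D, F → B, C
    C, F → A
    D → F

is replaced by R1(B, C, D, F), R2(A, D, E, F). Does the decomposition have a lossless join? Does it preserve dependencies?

Lossless test: (D, F)⁺ = {A, B, C, D, F}, which contains all of one fragment — lossless.
Dependency preservation: the restricted closure of {B, E} across the fragments never reaches {C}, so B, E → C cannot be enforced without a join — not preserved.

lossless but not dependency-preserving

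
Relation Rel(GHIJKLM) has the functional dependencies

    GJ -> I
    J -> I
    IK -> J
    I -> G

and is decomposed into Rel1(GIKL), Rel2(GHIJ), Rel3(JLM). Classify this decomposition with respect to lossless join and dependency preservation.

Lossless test (chase): Rows 2 and 3 agree on J; apply J→I and equate their I entries. Rows 1 and 3 agree on I; apply I→G and equate their G entries. No row becomes fully distinguished — the join is lossy.
Dependency preservation: the restricted closure of {IK} across the fragments never reaches {J}, so IK → J cannot be enforced without a join — not preserved.

lossy and not dependency-preserving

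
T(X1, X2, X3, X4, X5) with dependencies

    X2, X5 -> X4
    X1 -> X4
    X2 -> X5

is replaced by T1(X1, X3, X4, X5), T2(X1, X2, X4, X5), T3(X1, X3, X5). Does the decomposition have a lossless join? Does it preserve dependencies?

Lossless test (chase): Rows 1 and 3 agree on X1; apply X1→X4 and equate their X4 entries. No row becomes fully distinguished — the join is lossy.
Dependency preservation: every FD's attributes lie within a single fragment, so each can be enforced locally — preserved.

lossy but dependency-preserving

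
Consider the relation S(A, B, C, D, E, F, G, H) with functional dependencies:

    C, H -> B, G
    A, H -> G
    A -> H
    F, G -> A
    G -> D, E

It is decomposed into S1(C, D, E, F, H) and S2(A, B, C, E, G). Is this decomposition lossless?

No

Common attributes: S1 ∩ S2 = {C, E}.
No dependency enlarges {C, E}, so (C, E)⁺ = {C, E}.
The closure contains neither all of S1 = {C, D, E, F, H} nor all of S2 = {A, B, C, E, G}, so the common attributes are not a superkey of either fragment. The join is lossy.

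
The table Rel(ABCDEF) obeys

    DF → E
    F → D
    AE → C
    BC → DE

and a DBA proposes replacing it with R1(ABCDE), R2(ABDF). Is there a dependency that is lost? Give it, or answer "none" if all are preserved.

Check DF → E: no single fragment contains all of {DEF}, and the restricted closure of {DF} across the fragments never reaches {E}.
F → D is preserved.
AE → C is preserved.
BC → DE is preserved.

DF → E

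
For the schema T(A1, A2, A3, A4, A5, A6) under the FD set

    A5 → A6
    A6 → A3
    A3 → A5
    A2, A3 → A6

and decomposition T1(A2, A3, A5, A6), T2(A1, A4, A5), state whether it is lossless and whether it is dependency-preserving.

lossy but dependency-preserving

Lossless test: (A5)⁺ = {A3, A5, A6}, which is a superkey of neither fragment — lossy.
Dependency preservation: every FD's attributes lie within a single fragment, so each can be enforced locally — preserved.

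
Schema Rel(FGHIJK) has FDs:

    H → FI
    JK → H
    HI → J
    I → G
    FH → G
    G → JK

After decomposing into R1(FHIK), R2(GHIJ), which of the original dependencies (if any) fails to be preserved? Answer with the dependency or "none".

Check JK → H: no single fragment contains all of {HJK}, and the restricted closure of {JK} across the fragments never reaches {H}.
H → FI is preserved.
HI → J is preserved.
I → G is preserved.
FH → G is preserved.
G → JK is preserved.

JK → H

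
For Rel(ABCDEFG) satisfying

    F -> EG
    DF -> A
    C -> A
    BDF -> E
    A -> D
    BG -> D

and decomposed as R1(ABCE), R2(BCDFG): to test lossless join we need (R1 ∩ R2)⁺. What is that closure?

ABCD

R1 ∩ R2 = {BC}.
C → A applies, adding A
A → D applies, adding D
Closure: {ABCD}.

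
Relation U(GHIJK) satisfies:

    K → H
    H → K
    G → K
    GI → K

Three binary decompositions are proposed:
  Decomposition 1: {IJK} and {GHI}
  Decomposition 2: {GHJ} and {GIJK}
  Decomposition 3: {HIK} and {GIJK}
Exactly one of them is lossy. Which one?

Decomposition 1: common = {I}, closure = {I} → lossy.
Decomposition 2: common = {GJ}, closure = {GHJK} → lossless.
Decomposition 3: common = {IK}, closure = {HIK} → lossless.

Decomposition 1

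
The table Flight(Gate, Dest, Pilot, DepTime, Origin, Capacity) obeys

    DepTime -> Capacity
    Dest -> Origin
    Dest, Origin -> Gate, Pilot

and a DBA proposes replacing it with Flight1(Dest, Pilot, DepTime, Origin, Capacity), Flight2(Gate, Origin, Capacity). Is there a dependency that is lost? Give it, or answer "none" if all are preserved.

Check Dest, Origin → Gate, Pilot: no single fragment contains all of {Gate, Dest, Pilot, Origin}, and the restricted closure of {Dest, Origin} across the fragments never reaches {Gate, Pilot}.
DepTime → Capacity is preserved.
Dest → Origin is preserved.

Dest, Origin -> Gate, Pilot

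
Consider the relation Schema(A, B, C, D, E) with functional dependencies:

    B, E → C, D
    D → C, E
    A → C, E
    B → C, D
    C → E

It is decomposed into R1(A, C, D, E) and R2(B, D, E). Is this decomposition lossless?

No

Common attributes: R1 ∩ R2 = {D, E}.
Closure of {D, E}: D → C, E applies, adding C. So (D, E)⁺ = {C, D, E}.
The closure contains neither all of R1 = {A, C, D, E} nor all of R2 = {B, D, E}, so the common attributes are not a superkey of either fragment. The join is lossy.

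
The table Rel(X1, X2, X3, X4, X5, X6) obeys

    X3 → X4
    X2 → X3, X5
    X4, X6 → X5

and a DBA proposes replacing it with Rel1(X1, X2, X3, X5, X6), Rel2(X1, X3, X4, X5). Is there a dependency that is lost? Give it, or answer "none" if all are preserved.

Check X4, X6 → X5: no single fragment contains all of {X4, X5, X6}, and the restricted closure of {X4, X6} across the fragments never reaches {X5}.
X3 → X4 is preserved.
X2 → X3, X5 is preserved.

X4, X6 → X5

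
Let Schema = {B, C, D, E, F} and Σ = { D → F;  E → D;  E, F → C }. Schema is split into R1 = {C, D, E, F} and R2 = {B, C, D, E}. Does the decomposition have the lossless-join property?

Yes

Common attributes: R1 ∩ R2 = {C, D, E}.
Closure of {C, D, E}: D → F applies, adding F. So (C, D, E)⁺ = {C, D, E, F}.
This closure contains every attribute of R1, so R1 ∩ R2 → R1. The join is lossless.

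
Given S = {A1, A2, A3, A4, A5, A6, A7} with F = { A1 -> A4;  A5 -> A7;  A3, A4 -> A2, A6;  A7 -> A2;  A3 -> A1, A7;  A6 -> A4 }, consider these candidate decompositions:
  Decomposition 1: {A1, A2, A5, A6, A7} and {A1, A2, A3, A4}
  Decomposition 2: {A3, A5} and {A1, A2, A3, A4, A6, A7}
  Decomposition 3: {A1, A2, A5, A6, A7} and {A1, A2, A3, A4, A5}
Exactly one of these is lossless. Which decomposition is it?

Decomposition 2

Decomposition 1: common = {A1, A2}, closure = {A1, A2, A4} → lossy.
Decomposition 2: common = {A3}, closure = {A1, A2, A3, A4, A6, A7} → lossless.
Decomposition 3: common = {A1, A2, A5}, closure = {A1, A2, A4, A5, A7} → lossy.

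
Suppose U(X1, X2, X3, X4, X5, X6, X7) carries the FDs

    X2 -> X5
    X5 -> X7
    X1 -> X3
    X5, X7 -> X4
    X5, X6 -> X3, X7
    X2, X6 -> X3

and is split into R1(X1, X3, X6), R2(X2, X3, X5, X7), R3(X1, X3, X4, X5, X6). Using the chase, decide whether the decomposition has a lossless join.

No

Chase test. Columns are X1, X2, X3, X4, X5, X6, X7; row i has aⱼ where attribute j ∈ Ri, else bᵢⱼ.
Initial tableau (one row per fragment):
  row 1: a1 b12 a3 b14 b15 a6 b17
  row 2: b21 a2 a3 b24 a5 b26 a7
  row 3: a1 b32 a3 a4 a5 a6 b37
Rows 2 and 3 agree on X5; apply X5→X7 and equate their X7 entries.
Rows 2 and 3 agree on X5, X7; apply X5, X7→X4 and equate their X4 entries.
No row becomes fully distinguished — the join is lossy.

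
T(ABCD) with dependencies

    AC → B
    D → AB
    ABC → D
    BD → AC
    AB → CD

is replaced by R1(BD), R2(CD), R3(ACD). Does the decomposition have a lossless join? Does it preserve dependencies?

lossless but not dependency-preserving

Lossless test (chase): Rows 1 and 2 agree on D; apply D→AB and equate their AB entries. Rows 1 and 3 agree on D; apply D→AB and equate their AB entries. Rows 1 and 2 agree on BD; apply BD→AC and equate their AC entries. Row 1 is now all distinguished symbols — the join is lossless.
Dependency preservation: the restricted closure of {AB} across the fragments never reaches {CD}, so AB → CD cannot be enforced without a join — not preserved.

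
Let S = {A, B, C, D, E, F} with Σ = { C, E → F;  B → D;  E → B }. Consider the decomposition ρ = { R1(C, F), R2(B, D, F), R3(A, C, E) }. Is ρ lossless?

Chase test. Columns are A, B, C, D, E, F; row i has aⱼ where attribute j ∈ Ri, else bᵢⱼ.
Initial tableau (one row per fragment):
  row 1: b11 b12 a3 b14 b15 a6
  row 2: b21 a2 b23 a4 b25 a6
  row 3: a1 b32 a3 b34 a5 b36
No row becomes fully distinguished — the join is lossy.

No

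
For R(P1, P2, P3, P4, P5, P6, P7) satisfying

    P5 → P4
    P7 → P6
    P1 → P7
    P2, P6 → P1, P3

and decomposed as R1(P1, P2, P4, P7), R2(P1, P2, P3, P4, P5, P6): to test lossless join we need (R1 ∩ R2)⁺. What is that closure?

P1, P2, P3, P4, P6, P7

R1 ∩ R2 = {P1, P2, P4}.
P1 → P7 applies, adding P7
P7 → P6 applies, adding P6
P2, P6 → P1, P3 applies, adding P3
Closure: {P1, P2, P3, P4, P6, P7}.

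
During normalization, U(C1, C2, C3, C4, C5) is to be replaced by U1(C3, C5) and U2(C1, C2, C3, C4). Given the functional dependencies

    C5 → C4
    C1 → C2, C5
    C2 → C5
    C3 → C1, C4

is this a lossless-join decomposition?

Yes

Common attributes: U1 ∩ U2 = {C3}.
Closure of {C3}: C3 → C1, C4 applies, adding C1, C4; C1 → C2, C5 applies, adding C2, C5. So (C3)⁺ = {C1, C2, C3, C4, C5}.
This closure contains every attribute of U1, so U1 ∩ U2 → U1. The join is lossless.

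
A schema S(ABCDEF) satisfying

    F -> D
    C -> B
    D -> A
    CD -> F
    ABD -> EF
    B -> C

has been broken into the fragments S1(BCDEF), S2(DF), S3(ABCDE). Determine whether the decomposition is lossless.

Yes

Chase test. Columns are ABCDEF; row i has aⱼ where attribute j ∈ Si, else bᵢⱼ.
Initial tableau (one row per fragment):
  row 1: b11 a2 a3 a4 a5 a6
  row 2: b21 b22 b23 a4 b25 a6
  row 3: a1 a2 a3 a4 a5 b36
Rows 1 and 2 agree on D; apply D→A and equate their A entries.
Rows 1 and 3 agree on D; apply D→A and equate their A entries.
Rows 1 and 3 agree on CD; apply CD→F and equate their F entries.
Row 1 is now all distinguished symbols — the join is lossless.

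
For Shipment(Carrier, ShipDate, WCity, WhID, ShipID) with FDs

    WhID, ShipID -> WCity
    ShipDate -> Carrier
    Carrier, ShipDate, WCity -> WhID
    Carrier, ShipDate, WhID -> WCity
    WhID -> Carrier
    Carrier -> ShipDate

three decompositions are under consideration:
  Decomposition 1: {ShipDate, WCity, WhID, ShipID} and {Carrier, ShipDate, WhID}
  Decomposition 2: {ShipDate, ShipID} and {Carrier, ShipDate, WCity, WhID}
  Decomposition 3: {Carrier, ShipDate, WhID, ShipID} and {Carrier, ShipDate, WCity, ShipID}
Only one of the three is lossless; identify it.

Decomposition 1: common = {ShipDate, WhID}, closure = {Carrier, ShipDate, WCity, WhID} → lossless.
Decomposition 2: common = {ShipDate}, closure = {Carrier, ShipDate} → lossy.
Decomposition 3: common = {Carrier, ShipDate, ShipID}, closure = {Carrier, ShipDate, ShipID} → lossy.

Decomposition 1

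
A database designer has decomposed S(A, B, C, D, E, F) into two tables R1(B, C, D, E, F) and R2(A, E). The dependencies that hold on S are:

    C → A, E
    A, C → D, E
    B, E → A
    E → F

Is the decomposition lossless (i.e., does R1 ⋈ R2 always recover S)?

Common attributes: R1 ∩ R2 = {E}.
Closure of {E}: E → F applies, adding F. So (E)⁺ = {E, F}.
The closure contains neither all of R1 = {B, C, D, E, F} nor all of R2 = {A, E}, so the common attributes are not a superkey of either fragment. The join is lossy.

No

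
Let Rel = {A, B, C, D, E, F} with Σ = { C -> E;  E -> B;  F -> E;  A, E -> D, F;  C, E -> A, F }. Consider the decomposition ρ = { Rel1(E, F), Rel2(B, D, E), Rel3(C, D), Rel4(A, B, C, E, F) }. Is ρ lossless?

Chase test. Columns are A, B, C, D, E, F; row i has aⱼ where attribute j ∈ Reli, else bᵢⱼ.
Initial tableau (one row per fragment):
  row 1: b11 b12 b13 b14 a5 a6
  row 2: b21 a2 b23 a4 a5 b26
  row 3: b31 b32 a3 a4 b35 b36
  row 4: a1 a2 a3 b44 a5 a6
Rows 3 and 4 agree on C; apply C→E and equate their E entries.
Rows 1 and 2 agree on E; apply E→B and equate their B entries.
Rows 1 and 3 agree on E; apply E→B and equate their B entries.
Rows 3 and 4 agree on C, E; apply C, E→A, F and equate their A, F entries.
Rows 3 and 4 agree on A, E; apply A, E→D, F and equate their D, F entries.
Row 3 is now all distinguished symbols — the join is lossless.

Yes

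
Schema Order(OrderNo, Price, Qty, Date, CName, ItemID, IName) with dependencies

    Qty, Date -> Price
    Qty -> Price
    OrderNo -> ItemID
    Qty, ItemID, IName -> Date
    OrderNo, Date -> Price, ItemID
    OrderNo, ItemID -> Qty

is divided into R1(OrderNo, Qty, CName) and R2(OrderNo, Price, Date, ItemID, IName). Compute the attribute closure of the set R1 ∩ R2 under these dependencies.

OrderNo, Price, Qty, ItemID

R1 ∩ R2 = {OrderNo}.
OrderNo → ItemID applies, adding ItemID
OrderNo, ItemID → Qty applies, adding Qty
Qty → Price applies, adding Price
Closure: {OrderNo, Price, Qty, ItemID}.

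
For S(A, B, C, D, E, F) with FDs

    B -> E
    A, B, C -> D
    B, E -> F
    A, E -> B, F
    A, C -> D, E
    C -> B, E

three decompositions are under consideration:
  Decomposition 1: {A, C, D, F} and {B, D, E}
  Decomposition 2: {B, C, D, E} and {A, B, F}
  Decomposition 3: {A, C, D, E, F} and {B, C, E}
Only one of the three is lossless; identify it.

Decomposition 3

Decomposition 1: common = {D}, closure = {D} → lossy.
Decomposition 2: common = {B}, closure = {B, E, F} → lossy.
Decomposition 3: common = {C, E}, closure = {B, C, E, F} → lossless.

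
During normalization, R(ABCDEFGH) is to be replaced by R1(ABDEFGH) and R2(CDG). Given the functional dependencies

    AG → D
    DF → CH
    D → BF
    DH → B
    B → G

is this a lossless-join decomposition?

Yes

Common attributes: R1 ∩ R2 = {DG}.
Closure of {DG}: D → BF applies, adding BF; DF → CH applies, adding CH. So (DG)⁺ = {BCDFGH}.
This closure contains every attribute of R2, so R1 ∩ R2 → R2. The join is lossless.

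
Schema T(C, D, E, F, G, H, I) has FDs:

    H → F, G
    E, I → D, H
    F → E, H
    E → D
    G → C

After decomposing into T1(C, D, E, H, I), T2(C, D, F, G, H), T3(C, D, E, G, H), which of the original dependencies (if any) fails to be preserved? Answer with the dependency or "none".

none

H → F, G lies within T2.
E, I → D, H lies within T1.
F → E, H: restricted closure across fragments reaches E, H.
E → D lies within T1.
G → C lies within T2.
Every dependency is enforceable on the fragments, so the decomposition is dependency-preserving.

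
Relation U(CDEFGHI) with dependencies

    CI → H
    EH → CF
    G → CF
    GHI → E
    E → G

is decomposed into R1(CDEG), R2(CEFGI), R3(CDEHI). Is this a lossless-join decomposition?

Yes

Chase test. Columns are CDEFGHI; row i has aⱼ where attribute j ∈ Ri, else bᵢⱼ.
Initial tableau (one row per fragment):
  row 1: a1 a2 a3 b14 a5 b16 b17
  row 2: a1 b22 a3 a4 a5 b26 a7
  row 3: a1 a2 a3 b34 b35 a6 a7
Rows 2 and 3 agree on CI; apply CI→H and equate their H entries.
Rows 2 and 3 agree on EH; apply EH→CF and equate their CF entries.
Rows 1 and 2 agree on G; apply G→CF and equate their CF entries.
Rows 1 and 3 agree on E; apply E→G and equate their G entries.
Row 3 is now all distinguished symbols — the join is lossless.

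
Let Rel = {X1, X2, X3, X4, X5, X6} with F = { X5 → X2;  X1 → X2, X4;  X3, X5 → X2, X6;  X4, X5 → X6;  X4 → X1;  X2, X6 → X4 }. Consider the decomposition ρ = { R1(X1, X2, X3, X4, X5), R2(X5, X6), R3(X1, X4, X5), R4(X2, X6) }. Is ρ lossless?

No

Chase test. Columns are X1, X2, X3, X4, X5, X6; row i has aⱼ where attribute j ∈ Ri, else bᵢⱼ.
Initial tableau (one row per fragment):
  row 1: a1 a2 a3 a4 a5 b16
  row 2: b21 b22 b23 b24 a5 a6
  row 3: a1 b32 b33 a4 a5 b36
  row 4: b41 a2 b43 b44 b45 a6
Rows 1 and 2 agree on X5; apply X5→X2 and equate their X2 entries.
Rows 1 and 3 agree on X5; apply X5→X2 and equate their X2 entries.
Rows 1 and 3 agree on X4, X5; apply X4, X5→X6 and equate their X6 entries.
Rows 2 and 4 agree on X2, X6; apply X2, X6→X4 and equate their X4 entries.
Rows 2 and 4 agree on X4; apply X4→X1 and equate their X1 entries.
No row becomes fully distinguished — the join is lossy.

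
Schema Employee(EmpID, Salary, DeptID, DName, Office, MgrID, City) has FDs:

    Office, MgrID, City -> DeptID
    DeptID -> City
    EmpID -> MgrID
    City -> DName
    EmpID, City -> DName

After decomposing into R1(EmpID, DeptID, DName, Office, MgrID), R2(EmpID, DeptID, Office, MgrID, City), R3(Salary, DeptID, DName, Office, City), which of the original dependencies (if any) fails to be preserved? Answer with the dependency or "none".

Office, MgrID, City → DeptID lies within R2.
DeptID → City lies within R2.
EmpID → MgrID lies within R1.
City → DName lies within R3.
EmpID, City → DName: restricted closure across fragments reaches DName.
Every dependency is enforceable on the fragments, so the decomposition is dependency-preserving.

none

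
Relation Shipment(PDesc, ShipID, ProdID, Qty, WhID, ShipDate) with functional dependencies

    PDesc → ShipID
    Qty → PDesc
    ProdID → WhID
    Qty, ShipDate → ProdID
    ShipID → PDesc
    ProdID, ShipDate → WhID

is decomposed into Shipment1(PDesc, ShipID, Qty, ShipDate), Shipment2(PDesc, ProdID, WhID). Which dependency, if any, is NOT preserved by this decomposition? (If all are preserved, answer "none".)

Check Qty, ShipDate → ProdID: no single fragment contains all of {ProdID, Qty, ShipDate}, and the restricted closure of {Qty, ShipDate} across the fragments never reaches {ProdID}.
PDesc → ShipID is preserved.
Qty → PDesc is preserved.
ProdID → WhID is preserved.
ShipID → PDesc is preserved.
ProdID, ShipDate → WhID is preserved.

Qty, ShipDate → ProdID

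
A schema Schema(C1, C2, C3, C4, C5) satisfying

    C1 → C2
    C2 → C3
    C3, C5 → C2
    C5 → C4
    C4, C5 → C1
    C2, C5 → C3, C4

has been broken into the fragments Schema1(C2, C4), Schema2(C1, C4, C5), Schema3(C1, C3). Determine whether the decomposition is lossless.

No

Chase test. Columns are C1, C2, C3, C4, C5; row i has aⱼ where attribute j ∈ Schemai, else bᵢⱼ.
Initial tableau (one row per fragment):
  row 1: b11 a2 b13 a4 b15
  row 2: a1 b22 b23 a4 a5
  row 3: a1 b32 a3 b34 b35
Rows 2 and 3 agree on C1; apply C1→C2 and equate their C2 entries.
Rows 2 and 3 agree on C2; apply C2→C3 and equate their C3 entries.
No row becomes fully distinguished — the join is lossy.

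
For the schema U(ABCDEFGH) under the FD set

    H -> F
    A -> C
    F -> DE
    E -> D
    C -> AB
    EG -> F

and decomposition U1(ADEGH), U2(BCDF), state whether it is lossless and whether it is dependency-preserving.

Lossless test: (D)⁺ = {D}, which is a superkey of neither fragment — lossy.
Dependency preservation: the restricted closure of {H} across the fragments never reaches {F}, so H → F cannot be enforced without a join — not preserved.

lossy and not dependency-preserving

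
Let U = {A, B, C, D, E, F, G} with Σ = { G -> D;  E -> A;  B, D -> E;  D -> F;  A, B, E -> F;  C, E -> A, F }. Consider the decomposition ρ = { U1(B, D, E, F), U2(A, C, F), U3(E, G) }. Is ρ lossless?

No

Chase test. Columns are A, B, C, D, E, F, G; row i has aⱼ where attribute j ∈ Ui, else bᵢⱼ.
Initial tableau (one row per fragment):
  row 1: b11 a2 b13 a4 a5 a6 b17
  row 2: a1 b22 a3 b24 b25 a6 b27
  row 3: b31 b32 b33 b34 a5 b36 a7
Rows 1 and 3 agree on E; apply E→A and equate their A entries.
No row becomes fully distinguished — the join is lossy.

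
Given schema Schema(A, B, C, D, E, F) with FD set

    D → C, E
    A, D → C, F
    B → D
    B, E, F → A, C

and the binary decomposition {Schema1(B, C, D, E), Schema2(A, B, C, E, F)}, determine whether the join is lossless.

Common attributes: Schema1 ∩ Schema2 = {B, C, E}.
Closure of {B, C, E}: B → D applies, adding D. So (B, C, E)⁺ = {B, C, D, E}.
This closure contains every attribute of Schema1, so Schema1 ∩ Schema2 → Schema1. The join is lossless.

Yes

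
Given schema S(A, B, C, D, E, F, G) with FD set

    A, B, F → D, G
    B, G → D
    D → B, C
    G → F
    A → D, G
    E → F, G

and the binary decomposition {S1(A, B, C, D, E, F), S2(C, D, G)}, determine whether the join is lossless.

No

Common attributes: S1 ∩ S2 = {C, D}.
Closure of {C, D}: D → B, C applies, adding B. So (C, D)⁺ = {B, C, D}.
The closure contains neither all of S1 = {A, B, C, D, E, F} nor all of S2 = {C, D, G}, so the common attributes are not a superkey of either fragment. The join is lossy.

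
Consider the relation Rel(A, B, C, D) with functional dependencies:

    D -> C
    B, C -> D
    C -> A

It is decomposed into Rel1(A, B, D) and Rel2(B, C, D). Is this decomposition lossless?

Common attributes: Rel1 ∩ Rel2 = {B, D}.
Closure of {B, D}: D → C applies, adding C; C → A applies, adding A. So (B, D)⁺ = {A, B, C, D}.
This closure contains every attribute of Rel1, so Rel1 ∩ Rel2 → Rel1. The join is lossless.

Yes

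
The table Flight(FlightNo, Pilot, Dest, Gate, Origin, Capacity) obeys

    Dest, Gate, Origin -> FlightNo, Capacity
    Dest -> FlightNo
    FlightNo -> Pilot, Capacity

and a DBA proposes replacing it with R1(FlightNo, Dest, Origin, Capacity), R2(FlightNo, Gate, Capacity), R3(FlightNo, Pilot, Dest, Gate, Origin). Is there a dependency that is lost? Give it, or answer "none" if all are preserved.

none

Dest, Gate, Origin → FlightNo, Capacity: restricted closure across fragments reaches FlightNo, Capacity.
Dest → FlightNo lies within R1.
FlightNo → Pilot, Capacity: restricted closure across fragments reaches Pilot, Capacity.
Every dependency is enforceable on the fragments, so the decomposition is dependency-preserving.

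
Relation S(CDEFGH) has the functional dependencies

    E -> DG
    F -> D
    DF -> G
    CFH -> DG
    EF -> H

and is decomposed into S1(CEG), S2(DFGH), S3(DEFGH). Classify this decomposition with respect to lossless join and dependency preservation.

lossy but dependency-preserving

Lossless test (chase): Rows 1 and 3 agree on E; apply E→DG and equate their DG entries. No row becomes fully distinguished — the join is lossy.
Dependency preservation: CFH → DG is not contained in any single fragment, but the restricted closure of its left-hand side across the fragments still reaches the right-hand side; the remaining FDs each lie inside some fragment. All dependencies are preserved.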